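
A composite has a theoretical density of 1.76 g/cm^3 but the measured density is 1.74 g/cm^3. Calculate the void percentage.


Void% = (rho_theo - rho_actual)/rho_theo * 100 = (1.76 - 1.74)/1.76 * 100 = 1.14%

1.14%


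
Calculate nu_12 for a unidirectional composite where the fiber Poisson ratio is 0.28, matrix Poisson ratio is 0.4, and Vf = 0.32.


nu_12 = nu_f*Vf + nu_m*(1-Vf) = 0.28*0.32 + 0.4*0.68 = 0.3616

0.3616


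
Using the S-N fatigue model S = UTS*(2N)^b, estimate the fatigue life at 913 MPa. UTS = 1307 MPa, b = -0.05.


N = 0.5 * (S/UTS)^(1/b) = 0.5 * (913/1307)^(1/-0.05) = 653.2301 cycles

653.2301 cycles


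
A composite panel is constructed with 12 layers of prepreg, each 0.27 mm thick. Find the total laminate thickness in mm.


h = n * t_ply = 12 * 0.27 = 3.24 mm

3.24 mm


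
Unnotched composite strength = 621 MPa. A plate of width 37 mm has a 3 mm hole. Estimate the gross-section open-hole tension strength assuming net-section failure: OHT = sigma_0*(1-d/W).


OHT = sigma_0*(1-d/W) = 621*(1-3/37) = 570.6 MPa

570.6 MPa


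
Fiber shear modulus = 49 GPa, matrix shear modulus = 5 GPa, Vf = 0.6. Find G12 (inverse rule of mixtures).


1/G12 = Vf/Gf + (1-Vf)/Gm = 0.6/49 + 0.4/5
G12 = 10.84 GPa

10.84 GPa


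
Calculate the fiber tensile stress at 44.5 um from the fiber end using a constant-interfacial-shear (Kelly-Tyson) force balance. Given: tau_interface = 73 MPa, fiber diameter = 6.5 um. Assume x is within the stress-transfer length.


Force balance: sigma_f * (pi*d^2/4) = tau * (pi*d) * x  ->  sigma_f = 4 * tau * x / d
sigma_f = 4 * 73 * 44.5 / 6.5 = 1999.1 MPa

1999.1 MPa


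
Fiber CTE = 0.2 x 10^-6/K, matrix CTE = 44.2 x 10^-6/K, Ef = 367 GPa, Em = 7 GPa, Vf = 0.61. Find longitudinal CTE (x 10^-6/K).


E1 = Ef*Vf + Em*(1-Vf) = 226.6
alpha_1 = (alpha_f*Ef*Vf + alpha_m*Em*(1-Vf))/E1 = 0.73 x 10^-6/K

0.73 x 10^-6/K


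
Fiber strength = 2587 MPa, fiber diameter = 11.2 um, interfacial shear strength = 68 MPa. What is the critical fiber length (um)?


Lc = sigma_f * d / (2 * tau_i) = 2587 * 11.2 / (2 * 68) = 213.0 um

213.0 um


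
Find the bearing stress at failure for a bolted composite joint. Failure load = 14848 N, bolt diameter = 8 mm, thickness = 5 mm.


sigma_br = F/(d*h) = 14848/(8*5) = 371.2 MPa

371.2 MPa


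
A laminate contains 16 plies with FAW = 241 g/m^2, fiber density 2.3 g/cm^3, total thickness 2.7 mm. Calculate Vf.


Vf = n * FAW / (rho_f * h * 1000) = 16 * 241 / (2.3 * 2.7 * 1000) = 0.6209

0.6209


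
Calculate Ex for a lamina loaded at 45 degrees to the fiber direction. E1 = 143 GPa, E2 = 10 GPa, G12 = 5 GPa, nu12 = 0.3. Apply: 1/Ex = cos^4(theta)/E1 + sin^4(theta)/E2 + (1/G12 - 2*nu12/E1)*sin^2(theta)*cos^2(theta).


cos^4(45) = 0.25, sin^4(45) = 0.25, sin^2(45)*cos^2(45) = 0.25
1/G12 - 2*nu12/E1 = 1/5 - 2*0.3/143 = 0.195804 GPa^-1
1/Ex = 0.25/143 + 0.25/10 + 0.195804*0.25 = 0.0756993 GPa^-1
Ex = 13.21 GPa

13.21 GPa


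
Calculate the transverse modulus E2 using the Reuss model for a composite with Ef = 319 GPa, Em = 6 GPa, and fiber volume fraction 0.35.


1/E2 = Vf/Ef + (1-Vf)/Em = 0.35/319 + 0.65/6
E2 = 9.14 GPa

9.14 GPa


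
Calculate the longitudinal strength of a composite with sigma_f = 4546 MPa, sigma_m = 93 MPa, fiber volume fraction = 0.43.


sigma_1 = sigma_f*Vf + sigma_m*(1-Vf) = 4546*0.43 + 93*0.57 = 2007.8 MPa

2007.8 MPa


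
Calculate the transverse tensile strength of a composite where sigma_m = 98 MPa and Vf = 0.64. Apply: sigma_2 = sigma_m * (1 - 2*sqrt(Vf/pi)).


factor = 1 - 2*sqrt(0.64/pi) = 0.0973
sigma_2 = 98 * 0.0973 = 9.54 MPa

9.54 MPa


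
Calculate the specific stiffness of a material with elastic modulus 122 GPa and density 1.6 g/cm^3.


Specific stiffness = E/rho = 122/1.6 = 76.3 GPa/(g/cm^3)

76.3 GPa/(g/cm^3)


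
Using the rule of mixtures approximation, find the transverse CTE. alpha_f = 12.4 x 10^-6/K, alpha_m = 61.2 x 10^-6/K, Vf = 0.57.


alpha_2 = alpha_f*Vf + alpha_m*(1-Vf) = 12.4*0.57 + 61.2*0.43 = 33.4 x 10^-6/K

33.4 x 10^-6/K


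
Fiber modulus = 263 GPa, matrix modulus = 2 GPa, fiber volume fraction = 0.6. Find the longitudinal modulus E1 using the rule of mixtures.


E1 = Ef*Vf + Em*(1-Vf) = 263*0.6 + 2*0.4 = 158.6 GPa

158.6 GPa


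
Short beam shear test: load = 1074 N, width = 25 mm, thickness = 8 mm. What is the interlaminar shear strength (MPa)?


ILSS = 3F/(4bh) = 3*1074/(4*25*8) = 4.03 MPa

4.03 MPa


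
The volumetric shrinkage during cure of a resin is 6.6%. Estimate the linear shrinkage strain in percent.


Linear shrinkage ≈ vol_shrink/3 = 6.6/3 = 2.2%

2.2%


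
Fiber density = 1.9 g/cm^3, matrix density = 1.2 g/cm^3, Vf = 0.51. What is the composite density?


rho_c = rho_f*Vf + rho_m*(1-Vf) = 1.9*0.51 + 1.2*0.49 = 1.557 g/cm^3

1.557 g/cm^3


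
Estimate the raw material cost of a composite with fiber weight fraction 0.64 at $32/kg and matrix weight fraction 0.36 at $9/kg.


Cost = cost_f*Wf + cost_m*Wm = 32*0.64 + 9*0.36 = $23.72/kg

$23.72/kg


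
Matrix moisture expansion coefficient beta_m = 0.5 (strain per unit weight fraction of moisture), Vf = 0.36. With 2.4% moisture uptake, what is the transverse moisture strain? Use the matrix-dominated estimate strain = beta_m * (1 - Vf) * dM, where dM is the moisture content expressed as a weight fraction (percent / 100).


dM = 2.4/100 = 0.024
strain = beta_m * (1-Vf) * dM = 0.5 * 0.64 * 0.024 = 0.00768

0.00768


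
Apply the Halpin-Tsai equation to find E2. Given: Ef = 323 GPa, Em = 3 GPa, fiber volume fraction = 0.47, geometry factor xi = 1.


eta = (Ef/Em - 1)/(Ef/Em + xi) = (107.6667 - 1)/(107.6667 + 1) = 0.9816
E2 = Em*(1+xi*eta*Vf)/(1-eta*Vf) = 8.14 GPa

8.14 GPa


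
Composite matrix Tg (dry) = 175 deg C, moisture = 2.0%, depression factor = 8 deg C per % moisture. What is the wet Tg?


Tg_wet = Tg_dry - k*moisture = 175 - 8*2.0 = 159.0 deg C

159.0 deg C


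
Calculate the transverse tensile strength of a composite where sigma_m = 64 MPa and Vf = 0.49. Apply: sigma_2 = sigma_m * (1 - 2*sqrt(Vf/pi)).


factor = 1 - 2*sqrt(0.49/pi) = 0.2101
sigma_2 = 64 * 0.2101 = 13.45 MPa

13.45 MPa


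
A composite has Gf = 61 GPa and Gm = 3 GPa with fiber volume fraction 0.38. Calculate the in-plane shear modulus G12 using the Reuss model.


1/G12 = Vf/Gf + (1-Vf)/Gm = 0.38/61 + 0.62/3
G12 = 4.7 GPa

4.7 GPa


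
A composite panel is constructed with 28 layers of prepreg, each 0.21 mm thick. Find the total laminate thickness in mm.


h = n * t_ply = 28 * 0.21 = 5.88 mm

5.88 mm


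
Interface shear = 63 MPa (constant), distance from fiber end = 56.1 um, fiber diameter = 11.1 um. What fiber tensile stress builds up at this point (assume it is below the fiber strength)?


Force balance: sigma_f * (pi*d^2/4) = tau * (pi*d) * x  ->  sigma_f = 4 * tau * x / d
sigma_f = 4 * 63 * 56.1 / 11.1 = 1273.6 MPa

1273.6 MPa


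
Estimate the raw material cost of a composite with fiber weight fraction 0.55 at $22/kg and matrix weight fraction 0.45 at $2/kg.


Cost = cost_f*Wf + cost_m*Wm = 22*0.55 + 2*0.45 = $13.0/kg

$13.0/kg


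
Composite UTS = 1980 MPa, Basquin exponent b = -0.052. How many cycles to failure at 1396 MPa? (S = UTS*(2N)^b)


N = 0.5 * (S/UTS)^(1/b) = 0.5 * (1396/1980)^(1/-0.052) = 414.7742 cycles

414.7742 cycles


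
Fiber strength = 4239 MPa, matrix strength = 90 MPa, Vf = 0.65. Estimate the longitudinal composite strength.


sigma_1 = sigma_f*Vf + sigma_m*(1-Vf) = 4239*0.65 + 90*0.35 = 2786.9 MPa

2786.9 MPa


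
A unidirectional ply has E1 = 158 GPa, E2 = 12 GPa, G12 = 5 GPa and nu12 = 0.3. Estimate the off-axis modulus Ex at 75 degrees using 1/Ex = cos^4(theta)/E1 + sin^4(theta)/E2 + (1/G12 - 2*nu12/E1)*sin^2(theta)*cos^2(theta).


cos^4(75) = 0.004487, sin^4(75) = 0.870513, sin^2(75)*cos^2(75) = 0.0625
1/G12 - 2*nu12/E1 = 1/5 - 2*0.3/158 = 0.196203 GPa^-1
1/Ex = 0.004487/158 + 0.870513/12 + 0.196203*0.0625 = 0.0848338 GPa^-1
Ex = 11.79 GPa

11.79 GPa


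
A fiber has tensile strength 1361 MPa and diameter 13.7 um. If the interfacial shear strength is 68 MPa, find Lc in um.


Lc = sigma_f * d / (2 * tau_i) = 1361 * 13.7 / (2 * 68) = 137.1 um

137.1 um


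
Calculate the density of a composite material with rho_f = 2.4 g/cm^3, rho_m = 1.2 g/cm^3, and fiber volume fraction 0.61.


rho_c = rho_f*Vf + rho_m*(1-Vf) = 2.4*0.61 + 1.2*0.39 = 1.932 g/cm^3

1.932 g/cm^3


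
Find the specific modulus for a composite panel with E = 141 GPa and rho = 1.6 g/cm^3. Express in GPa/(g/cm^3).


Specific stiffness = E/rho = 141/1.6 = 88.1 GPa/(g/cm^3)

88.1 GPa/(g/cm^3)


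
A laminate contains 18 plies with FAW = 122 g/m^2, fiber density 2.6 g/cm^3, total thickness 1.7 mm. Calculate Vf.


Vf = n * FAW / (rho_f * h * 1000) = 18 * 122 / (2.6 * 1.7 * 1000) = 0.4968

0.4968


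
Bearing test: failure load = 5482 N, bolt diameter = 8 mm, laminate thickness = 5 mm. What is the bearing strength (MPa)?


sigma_br = F/(d*h) = 5482/(8*5) = 137.1 MPa

137.1 MPa


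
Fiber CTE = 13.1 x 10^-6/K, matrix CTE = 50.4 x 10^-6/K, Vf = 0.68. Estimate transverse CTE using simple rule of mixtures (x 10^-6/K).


alpha_2 = alpha_f*Vf + alpha_m*(1-Vf) = 13.1*0.68 + 50.4*0.32 = 25.0 x 10^-6/K

25.0 x 10^-6/K


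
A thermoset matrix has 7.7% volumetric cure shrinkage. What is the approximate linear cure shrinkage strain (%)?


Linear shrinkage ≈ vol_shrink/3 = 7.7/3 = 2.567%

2.567%


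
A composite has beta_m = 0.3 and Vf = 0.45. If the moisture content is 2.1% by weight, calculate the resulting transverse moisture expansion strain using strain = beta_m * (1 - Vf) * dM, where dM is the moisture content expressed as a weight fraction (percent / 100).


dM = 2.1/100 = 0.021
strain = beta_m * (1-Vf) * dM = 0.3 * 0.55 * 0.021 = 0.003465

0.003465


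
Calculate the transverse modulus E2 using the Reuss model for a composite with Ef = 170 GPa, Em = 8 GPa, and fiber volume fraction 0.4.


1/E2 = Vf/Ef + (1-Vf)/Em = 0.4/170 + 0.6/8
E2 = 12.93 GPa

12.93 GPa


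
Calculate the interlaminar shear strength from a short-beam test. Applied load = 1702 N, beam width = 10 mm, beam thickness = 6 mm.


ILSS = 3F/(4bh) = 3*1702/(4*10*6) = 21.28 MPa

21.28 MPa


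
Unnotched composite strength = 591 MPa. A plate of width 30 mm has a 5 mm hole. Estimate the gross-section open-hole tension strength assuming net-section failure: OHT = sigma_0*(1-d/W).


OHT = sigma_0*(1-d/W) = 591*(1-5/30) = 492.5 MPa

492.5 MPa


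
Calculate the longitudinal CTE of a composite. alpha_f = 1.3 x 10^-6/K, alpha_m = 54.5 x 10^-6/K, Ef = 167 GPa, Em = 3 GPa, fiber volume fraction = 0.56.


E1 = Ef*Vf + Em*(1-Vf) = 94.84
alpha_1 = (alpha_f*Ef*Vf + alpha_m*Em*(1-Vf))/E1 = 2.04 x 10^-6/K

2.04 x 10^-6/K


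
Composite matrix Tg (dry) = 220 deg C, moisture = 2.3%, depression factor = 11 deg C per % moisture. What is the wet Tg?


Tg_wet = Tg_dry - k*moisture = 220 - 11*2.3 = 194.7 deg C

194.7 deg C


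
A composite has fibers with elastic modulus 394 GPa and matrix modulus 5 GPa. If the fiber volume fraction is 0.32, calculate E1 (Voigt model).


E1 = Ef*Vf + Em*(1-Vf) = 394*0.32 + 5*0.68 = 129.48 GPa

129.48 GPa


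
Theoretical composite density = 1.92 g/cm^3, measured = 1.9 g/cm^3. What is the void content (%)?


Void% = (rho_theo - rho_actual)/rho_theo * 100 = (1.92 - 1.9)/1.92 * 100 = 1.04%

1.04%


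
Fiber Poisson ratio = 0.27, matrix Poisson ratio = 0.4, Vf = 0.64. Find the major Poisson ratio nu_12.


nu_12 = nu_f*Vf + nu_m*(1-Vf) = 0.27*0.64 + 0.4*0.36 = 0.3168

0.3168


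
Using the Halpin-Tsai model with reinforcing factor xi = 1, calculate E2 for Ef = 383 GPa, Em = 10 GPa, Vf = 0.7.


eta = (Ef/Em - 1)/(Ef/Em + xi) = (38.3 - 1)/(38.3 + 1) = 0.9491
E2 = Em*(1+xi*eta*Vf)/(1-eta*Vf) = 49.59 GPa

49.59 GPa


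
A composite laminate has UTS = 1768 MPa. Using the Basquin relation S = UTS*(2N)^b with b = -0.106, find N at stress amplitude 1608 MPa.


N = 0.5 * (S/UTS)^(1/b) = 0.5 * (1608/1768)^(1/-0.106) = 1.2235 cycles

1.2235 cycles


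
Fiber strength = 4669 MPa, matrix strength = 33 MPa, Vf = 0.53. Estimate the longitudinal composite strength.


sigma_1 = sigma_f*Vf + sigma_m*(1-Vf) = 4669*0.53 + 33*0.47 = 2490.1 MPa

2490.1 MPa


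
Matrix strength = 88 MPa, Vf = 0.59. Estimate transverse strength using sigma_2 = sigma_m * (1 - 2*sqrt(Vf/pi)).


factor = 1 - 2*sqrt(0.59/pi) = 0.1333
sigma_2 = 88 * 0.1333 = 11.73 MPa

11.73 MPa


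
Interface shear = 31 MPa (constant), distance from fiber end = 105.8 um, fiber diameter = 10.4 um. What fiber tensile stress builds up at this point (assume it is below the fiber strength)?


Force balance: sigma_f * (pi*d^2/4) = tau * (pi*d) * x  ->  sigma_f = 4 * tau * x / d
sigma_f = 4 * 31 * 105.8 / 10.4 = 1261.5 MPa

1261.5 MPa


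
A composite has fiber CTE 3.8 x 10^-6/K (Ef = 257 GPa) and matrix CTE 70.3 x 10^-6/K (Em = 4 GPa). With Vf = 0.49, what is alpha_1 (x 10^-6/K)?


E1 = Ef*Vf + Em*(1-Vf) = 127.97
alpha_1 = (alpha_f*Ef*Vf + alpha_m*Em*(1-Vf))/E1 = 4.86 x 10^-6/K

4.86 x 10^-6/K


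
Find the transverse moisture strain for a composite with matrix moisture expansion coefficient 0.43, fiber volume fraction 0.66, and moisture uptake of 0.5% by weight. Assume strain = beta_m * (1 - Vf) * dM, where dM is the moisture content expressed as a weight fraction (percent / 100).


dM = 0.5/100 = 0.005
strain = beta_m * (1-Vf) * dM = 0.43 * 0.34 * 0.005 = 0.000731

0.000731


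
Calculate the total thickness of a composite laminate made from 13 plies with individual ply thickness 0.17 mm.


h = n * t_ply = 13 * 0.17 = 2.21 mm

2.21 mm


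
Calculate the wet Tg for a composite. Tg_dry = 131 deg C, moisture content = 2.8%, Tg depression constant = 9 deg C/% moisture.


Tg_wet = Tg_dry - k*moisture = 131 - 9*2.8 = 105.8 deg C

105.8 deg C


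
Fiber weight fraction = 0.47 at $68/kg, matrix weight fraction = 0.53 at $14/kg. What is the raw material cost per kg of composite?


Cost = cost_f*Wf + cost_m*Wm = 68*0.47 + 14*0.53 = $39.38/kg

$39.38/kg


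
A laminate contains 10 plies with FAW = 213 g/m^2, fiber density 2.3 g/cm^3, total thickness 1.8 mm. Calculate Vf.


Vf = n * FAW / (rho_f * h * 1000) = 10 * 213 / (2.3 * 1.8 * 1000) = 0.5145

0.5145


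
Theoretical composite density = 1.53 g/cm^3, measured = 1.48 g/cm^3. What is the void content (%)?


Void% = (rho_theo - rho_actual)/rho_theo * 100 = (1.53 - 1.48)/1.53 * 100 = 3.27%

3.27%


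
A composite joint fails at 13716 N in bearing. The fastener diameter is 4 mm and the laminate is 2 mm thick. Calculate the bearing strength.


sigma_br = F/(d*h) = 13716/(4*2) = 1714.5 MPa

1714.5 MPa


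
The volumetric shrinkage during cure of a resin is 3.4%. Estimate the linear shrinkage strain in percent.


Linear shrinkage ≈ vol_shrink/3 = 3.4/3 = 1.133%

1.133%


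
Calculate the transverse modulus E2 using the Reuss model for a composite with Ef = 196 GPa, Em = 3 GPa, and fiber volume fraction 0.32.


1/E2 = Vf/Ef + (1-Vf)/Em = 0.32/196 + 0.68/3
E2 = 4.38 GPa

4.38 GPa


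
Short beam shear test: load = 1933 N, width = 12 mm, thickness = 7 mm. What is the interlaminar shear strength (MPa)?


ILSS = 3F/(4bh) = 3*1933/(4*12*7) = 17.26 MPa

17.26 MPa


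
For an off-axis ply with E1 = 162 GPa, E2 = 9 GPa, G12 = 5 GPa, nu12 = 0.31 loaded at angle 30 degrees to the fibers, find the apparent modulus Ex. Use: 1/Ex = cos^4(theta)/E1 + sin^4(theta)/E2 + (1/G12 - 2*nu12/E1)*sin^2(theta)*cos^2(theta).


cos^4(30) = 0.5625, sin^4(30) = 0.0625, sin^2(30)*cos^2(30) = 0.1875
1/G12 - 2*nu12/E1 = 1/5 - 2*0.31/162 = 0.196173 GPa^-1
1/Ex = 0.5625/162 + 0.0625/9 + 0.196173*0.1875 = 0.0471991 GPa^-1
Ex = 21.19 GPa

21.19 GPa


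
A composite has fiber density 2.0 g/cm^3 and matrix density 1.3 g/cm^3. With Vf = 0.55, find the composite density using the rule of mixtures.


rho_c = rho_f*Vf + rho_m*(1-Vf) = 2.0*0.55 + 1.3*0.45 = 1.685 g/cm^3

1.685 g/cm^3


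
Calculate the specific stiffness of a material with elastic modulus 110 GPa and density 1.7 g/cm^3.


Specific stiffness = E/rho = 110/1.7 = 64.7 GPa/(g/cm^3)

64.7 GPa/(g/cm^3)


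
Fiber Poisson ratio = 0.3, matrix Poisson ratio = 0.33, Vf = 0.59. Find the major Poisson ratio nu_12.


nu_12 = nu_f*Vf + nu_m*(1-Vf) = 0.3*0.59 + 0.33*0.41 = 0.3123

0.3123


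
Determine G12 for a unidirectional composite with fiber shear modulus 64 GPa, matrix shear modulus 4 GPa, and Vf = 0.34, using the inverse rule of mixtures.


1/G12 = Vf/Gf + (1-Vf)/Gm = 0.34/64 + 0.66/4
G12 = 5.87 GPa

5.87 GPa


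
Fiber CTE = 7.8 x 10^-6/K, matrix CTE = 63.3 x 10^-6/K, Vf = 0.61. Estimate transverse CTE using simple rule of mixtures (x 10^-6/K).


alpha_2 = alpha_f*Vf + alpha_m*(1-Vf) = 7.8*0.61 + 63.3*0.39 = 29.4 x 10^-6/K

29.4 x 10^-6/K


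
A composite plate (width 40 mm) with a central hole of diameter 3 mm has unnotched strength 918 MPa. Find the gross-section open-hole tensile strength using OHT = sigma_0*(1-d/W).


OHT = sigma_0*(1-d/W) = 918*(1-3/40) = 849.2 MPa

849.2 MPa


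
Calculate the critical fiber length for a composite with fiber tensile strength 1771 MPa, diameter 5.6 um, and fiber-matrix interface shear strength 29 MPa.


Lc = sigma_f * d / (2 * tau_i) = 1771 * 5.6 / (2 * 29) = 171.0 um

171.0 um


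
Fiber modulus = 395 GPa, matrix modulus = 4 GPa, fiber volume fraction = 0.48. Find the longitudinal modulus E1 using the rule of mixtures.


E1 = Ef*Vf + Em*(1-Vf) = 395*0.48 + 4*0.52 = 191.68 GPa

191.68 GPa


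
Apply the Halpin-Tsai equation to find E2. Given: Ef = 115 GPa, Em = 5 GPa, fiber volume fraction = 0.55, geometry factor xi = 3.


eta = (Ef/Em - 1)/(Ef/Em + xi) = (23.0 - 1)/(23.0 + 3) = 0.8462
E2 = Em*(1+xi*eta*Vf)/(1-eta*Vf) = 22.41 GPa

22.41 GPa


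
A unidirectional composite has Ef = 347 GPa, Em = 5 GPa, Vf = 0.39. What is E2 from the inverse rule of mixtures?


1/E2 = Vf/Ef + (1-Vf)/Em = 0.39/347 + 0.61/5
E2 = 8.12 GPa

8.12 GPa


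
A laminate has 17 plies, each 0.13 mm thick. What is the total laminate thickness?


h = n * t_ply = 17 * 0.13 = 2.21 mm

2.21 mm


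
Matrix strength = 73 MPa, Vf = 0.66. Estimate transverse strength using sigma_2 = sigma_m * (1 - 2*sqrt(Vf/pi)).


factor = 1 - 2*sqrt(0.66/pi) = 0.0833
sigma_2 = 73 * 0.0833 = 6.08 MPa

6.08 MPa


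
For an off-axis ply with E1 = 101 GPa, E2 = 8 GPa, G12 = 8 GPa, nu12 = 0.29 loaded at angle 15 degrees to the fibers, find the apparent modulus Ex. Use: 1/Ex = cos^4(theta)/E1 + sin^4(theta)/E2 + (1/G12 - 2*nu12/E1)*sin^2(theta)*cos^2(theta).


cos^4(15) = 0.870513, sin^4(15) = 0.004487, sin^2(15)*cos^2(15) = 0.0625
1/G12 - 2*nu12/E1 = 1/8 - 2*0.29/101 = 0.119257 GPa^-1
1/Ex = 0.870513/101 + 0.004487/8 + 0.119257*0.0625 = 0.0166334 GPa^-1
Ex = 60.12 GPa

60.12 GPa


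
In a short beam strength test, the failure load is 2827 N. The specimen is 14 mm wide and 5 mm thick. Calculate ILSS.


ILSS = 3F/(4bh) = 3*2827/(4*14*5) = 30.29 MPa

30.29 MPa


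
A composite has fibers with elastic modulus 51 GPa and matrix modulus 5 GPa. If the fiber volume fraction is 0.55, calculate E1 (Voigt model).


E1 = Ef*Vf + Em*(1-Vf) = 51*0.55 + 5*0.45 = 30.3 GPa

30.3 GPa


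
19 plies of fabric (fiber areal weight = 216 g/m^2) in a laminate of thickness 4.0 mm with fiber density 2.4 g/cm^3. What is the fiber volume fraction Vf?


Vf = n * FAW / (rho_f * h * 1000) = 19 * 216 / (2.4 * 4.0 * 1000) = 0.4275

0.4275


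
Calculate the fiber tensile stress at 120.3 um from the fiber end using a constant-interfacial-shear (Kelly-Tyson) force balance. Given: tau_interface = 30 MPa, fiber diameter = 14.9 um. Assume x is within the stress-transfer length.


Force balance: sigma_f * (pi*d^2/4) = tau * (pi*d) * x  ->  sigma_f = 4 * tau * x / d
sigma_f = 4 * 30 * 120.3 / 14.9 = 968.9 MPa

968.9 MPa


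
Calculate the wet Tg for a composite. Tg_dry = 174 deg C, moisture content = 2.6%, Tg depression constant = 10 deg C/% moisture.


Tg_wet = Tg_dry - k*moisture = 174 - 10*2.6 = 148.0 deg C

148.0 deg C


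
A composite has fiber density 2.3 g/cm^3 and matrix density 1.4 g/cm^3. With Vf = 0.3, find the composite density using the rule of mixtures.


rho_c = rho_f*Vf + rho_m*(1-Vf) = 2.3*0.3 + 1.4*0.7 = 1.67 g/cm^3

1.67 g/cm^3


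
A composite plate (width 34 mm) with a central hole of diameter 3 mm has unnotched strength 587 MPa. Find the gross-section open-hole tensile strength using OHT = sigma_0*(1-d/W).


OHT = sigma_0*(1-d/W) = 587*(1-3/34) = 535.2 MPa

535.2 MPa


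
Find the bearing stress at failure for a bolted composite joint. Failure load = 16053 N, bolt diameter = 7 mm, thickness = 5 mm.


sigma_br = F/(d*h) = 16053/(7*5) = 458.7 MPa

458.7 MPa


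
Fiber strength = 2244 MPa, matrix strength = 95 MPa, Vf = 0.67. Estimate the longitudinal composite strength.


sigma_1 = sigma_f*Vf + sigma_m*(1-Vf) = 2244*0.67 + 95*0.33 = 1534.8 MPa

1534.8 MPa


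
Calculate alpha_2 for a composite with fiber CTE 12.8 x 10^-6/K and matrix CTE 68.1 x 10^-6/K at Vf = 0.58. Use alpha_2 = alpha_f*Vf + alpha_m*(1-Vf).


alpha_2 = alpha_f*Vf + alpha_m*(1-Vf) = 12.8*0.58 + 68.1*0.42 = 36.0 x 10^-6/K

36.0 x 10^-6/K


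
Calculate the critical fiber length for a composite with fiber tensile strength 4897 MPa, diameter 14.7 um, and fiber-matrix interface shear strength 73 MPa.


Lc = sigma_f * d / (2 * tau_i) = 4897 * 14.7 / (2 * 73) = 493.1 um

493.1 um


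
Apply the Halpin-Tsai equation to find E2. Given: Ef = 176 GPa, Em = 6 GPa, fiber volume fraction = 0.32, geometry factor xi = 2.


eta = (Ef/Em - 1)/(Ef/Em + xi) = (29.3333 - 1)/(29.3333 + 2) = 0.9043
E2 = Em*(1+xi*eta*Vf)/(1-eta*Vf) = 13.33 GPa

13.33 GPa


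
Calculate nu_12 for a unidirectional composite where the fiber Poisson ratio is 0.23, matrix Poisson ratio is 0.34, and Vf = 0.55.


nu_12 = nu_f*Vf + nu_m*(1-Vf) = 0.23*0.55 + 0.34*0.45 = 0.2795

0.2795


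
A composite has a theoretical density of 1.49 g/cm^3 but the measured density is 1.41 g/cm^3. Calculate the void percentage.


Void% = (rho_theo - rho_actual)/rho_theo * 100 = (1.49 - 1.41)/1.49 * 100 = 5.37%

5.37%


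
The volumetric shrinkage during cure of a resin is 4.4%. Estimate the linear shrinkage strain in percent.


Linear shrinkage ≈ vol_shrink/3 = 4.4/3 = 1.467%

1.467%


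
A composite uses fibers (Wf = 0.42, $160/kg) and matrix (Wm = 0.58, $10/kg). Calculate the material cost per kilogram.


Cost = cost_f*Wf + cost_m*Wm = 160*0.42 + 10*0.58 = $73.0/kg

$73.0/kg


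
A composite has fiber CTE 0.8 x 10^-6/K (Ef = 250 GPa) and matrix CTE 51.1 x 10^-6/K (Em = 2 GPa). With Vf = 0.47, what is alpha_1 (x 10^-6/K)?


E1 = Ef*Vf + Em*(1-Vf) = 118.56
alpha_1 = (alpha_f*Ef*Vf + alpha_m*Em*(1-Vf))/E1 = 1.25 x 10^-6/K

1.25 x 10^-6/K


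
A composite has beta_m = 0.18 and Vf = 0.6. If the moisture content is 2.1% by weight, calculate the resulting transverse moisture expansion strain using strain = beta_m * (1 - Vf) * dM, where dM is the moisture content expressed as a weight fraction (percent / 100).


dM = 2.1/100 = 0.021
strain = beta_m * (1-Vf) * dM = 0.18 * 0.4 * 0.021 = 0.001512

0.001512


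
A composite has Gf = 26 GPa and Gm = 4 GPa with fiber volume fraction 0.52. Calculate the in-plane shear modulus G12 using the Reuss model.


1/G12 = Vf/Gf + (1-Vf)/Gm = 0.52/26 + 0.48/4
G12 = 7.14 GPa

7.14 GPa


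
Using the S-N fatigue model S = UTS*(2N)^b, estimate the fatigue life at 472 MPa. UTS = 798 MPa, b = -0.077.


N = 0.5 * (S/UTS)^(1/b) = 0.5 * (472/798)^(1/-0.077) = 457.9307 cycles

457.9307 cycles


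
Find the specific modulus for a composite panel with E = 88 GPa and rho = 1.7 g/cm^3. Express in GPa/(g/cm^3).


Specific stiffness = E/rho = 88/1.7 = 51.8 GPa/(g/cm^3)

51.8 GPa/(g/cm^3)


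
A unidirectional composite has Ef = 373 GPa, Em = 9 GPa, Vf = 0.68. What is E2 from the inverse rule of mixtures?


1/E2 = Vf/Ef + (1-Vf)/Em = 0.68/373 + 0.32/9
E2 = 26.75 GPa

26.75 GPa


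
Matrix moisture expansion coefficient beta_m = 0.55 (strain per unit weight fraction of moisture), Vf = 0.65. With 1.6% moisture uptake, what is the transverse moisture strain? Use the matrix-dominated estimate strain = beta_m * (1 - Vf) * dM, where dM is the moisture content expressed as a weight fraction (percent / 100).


dM = 1.6/100 = 0.016
strain = beta_m * (1-Vf) * dM = 0.55 * 0.35 * 0.016 = 0.00308

0.00308


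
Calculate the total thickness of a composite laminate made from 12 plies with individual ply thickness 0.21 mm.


h = n * t_ply = 12 * 0.21 = 2.52 mm

2.52 mm


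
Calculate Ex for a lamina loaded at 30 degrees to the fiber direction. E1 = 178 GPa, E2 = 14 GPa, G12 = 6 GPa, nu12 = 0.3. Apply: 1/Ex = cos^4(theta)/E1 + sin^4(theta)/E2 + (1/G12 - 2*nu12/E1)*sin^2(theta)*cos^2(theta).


cos^4(30) = 0.5625, sin^4(30) = 0.0625, sin^2(30)*cos^2(30) = 0.1875
1/G12 - 2*nu12/E1 = 1/6 - 2*0.3/178 = 0.163296 GPa^-1
1/Ex = 0.5625/178 + 0.0625/14 + 0.163296*0.1875 = 0.0382424 GPa^-1
Ex = 26.15 GPa

26.15 GPa


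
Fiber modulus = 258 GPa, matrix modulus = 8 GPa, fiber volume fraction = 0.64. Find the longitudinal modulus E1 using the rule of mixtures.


E1 = Ef*Vf + Em*(1-Vf) = 258*0.64 + 8*0.36 = 168.0 GPa

168.0 GPa


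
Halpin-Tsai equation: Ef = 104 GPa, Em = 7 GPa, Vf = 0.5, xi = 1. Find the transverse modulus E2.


eta = (Ef/Em - 1)/(Ef/Em + xi) = (14.8571 - 1)/(14.8571 + 1) = 0.8739
E2 = Em*(1+xi*eta*Vf)/(1-eta*Vf) = 17.86 GPa

17.86 GPa


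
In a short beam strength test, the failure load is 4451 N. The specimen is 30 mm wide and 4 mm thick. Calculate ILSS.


ILSS = 3F/(4bh) = 3*4451/(4*30*4) = 27.82 MPa

27.82 MPa


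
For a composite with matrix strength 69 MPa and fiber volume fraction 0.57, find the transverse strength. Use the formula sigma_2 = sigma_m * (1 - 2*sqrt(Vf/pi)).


factor = 1 - 2*sqrt(0.57/pi) = 0.1481
sigma_2 = 69 * 0.1481 = 10.22 MPa

10.22 MPa


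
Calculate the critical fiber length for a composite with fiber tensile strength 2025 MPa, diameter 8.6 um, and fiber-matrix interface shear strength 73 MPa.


Lc = sigma_f * d / (2 * tau_i) = 2025 * 8.6 / (2 * 73) = 119.3 um

119.3 um


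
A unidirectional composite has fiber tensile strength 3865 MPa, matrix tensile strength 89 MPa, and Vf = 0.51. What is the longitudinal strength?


sigma_1 = sigma_f*Vf + sigma_m*(1-Vf) = 3865*0.51 + 89*0.49 = 2014.8 MPa

2014.8 MPa


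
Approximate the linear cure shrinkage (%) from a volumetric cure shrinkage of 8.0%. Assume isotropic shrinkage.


Linear shrinkage ≈ vol_shrink/3 = 8.0/3 = 2.667%

2.667%


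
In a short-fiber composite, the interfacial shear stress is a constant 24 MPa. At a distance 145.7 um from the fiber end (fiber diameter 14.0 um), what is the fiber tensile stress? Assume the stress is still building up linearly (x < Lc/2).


Force balance: sigma_f * (pi*d^2/4) = tau * (pi*d) * x  ->  sigma_f = 4 * tau * x / d
sigma_f = 4 * 24 * 145.7 / 14.0 = 999.1 MPa

999.1 MPa


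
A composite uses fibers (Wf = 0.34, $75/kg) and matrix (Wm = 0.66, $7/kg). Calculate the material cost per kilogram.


Cost = cost_f*Wf + cost_m*Wm = 75*0.34 + 7*0.66 = $30.12/kg

$30.12/kg


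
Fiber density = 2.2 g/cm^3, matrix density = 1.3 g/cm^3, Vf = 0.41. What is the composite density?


rho_c = rho_f*Vf + rho_m*(1-Vf) = 2.2*0.41 + 1.3*0.59 = 1.669 g/cm^3

1.669 g/cm^3


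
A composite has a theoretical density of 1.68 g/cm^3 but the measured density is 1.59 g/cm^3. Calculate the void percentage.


Void% = (rho_theo - rho_actual)/rho_theo * 100 = (1.68 - 1.59)/1.68 * 100 = 5.36%

5.36%


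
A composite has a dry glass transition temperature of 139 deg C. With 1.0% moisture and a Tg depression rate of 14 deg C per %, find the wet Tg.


Tg_wet = Tg_dry - k*moisture = 139 - 14*1.0 = 125.0 deg C

125.0 deg C


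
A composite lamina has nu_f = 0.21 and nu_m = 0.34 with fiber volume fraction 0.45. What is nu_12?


nu_12 = nu_f*Vf + nu_m*(1-Vf) = 0.21*0.45 + 0.34*0.55 = 0.2815

0.2815


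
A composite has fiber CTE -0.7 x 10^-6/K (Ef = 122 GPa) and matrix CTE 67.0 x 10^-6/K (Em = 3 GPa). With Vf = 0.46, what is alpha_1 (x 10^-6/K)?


E1 = Ef*Vf + Em*(1-Vf) = 57.74
alpha_1 = (alpha_f*Ef*Vf + alpha_m*Em*(1-Vf))/E1 = 1.2 x 10^-6/K

1.2 x 10^-6/K


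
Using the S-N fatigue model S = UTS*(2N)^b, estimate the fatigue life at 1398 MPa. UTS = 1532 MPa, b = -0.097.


N = 0.5 * (S/UTS)^(1/b) = 0.5 * (1398/1532)^(1/-0.097) = 1.2846 cycles

1.2846 cycles


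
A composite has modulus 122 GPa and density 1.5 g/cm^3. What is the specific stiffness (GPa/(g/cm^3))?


Specific stiffness = E/rho = 122/1.5 = 81.3 GPa/(g/cm^3)

81.3 GPa/(g/cm^3)


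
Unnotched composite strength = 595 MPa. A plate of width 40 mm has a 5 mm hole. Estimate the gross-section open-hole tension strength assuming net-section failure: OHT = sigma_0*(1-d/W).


OHT = sigma_0*(1-d/W) = 595*(1-5/40) = 520.6 MPa

520.6 MPa


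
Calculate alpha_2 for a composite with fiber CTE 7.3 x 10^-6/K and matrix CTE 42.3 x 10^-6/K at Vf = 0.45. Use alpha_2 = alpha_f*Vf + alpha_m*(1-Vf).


alpha_2 = alpha_f*Vf + alpha_m*(1-Vf) = 7.3*0.45 + 42.3*0.55 = 26.6 x 10^-6/K

26.6 x 10^-6/K


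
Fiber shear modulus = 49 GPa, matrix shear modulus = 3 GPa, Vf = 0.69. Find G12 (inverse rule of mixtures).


1/G12 = Vf/Gf + (1-Vf)/Gm = 0.69/49 + 0.31/3
G12 = 8.52 GPa

8.52 GPa


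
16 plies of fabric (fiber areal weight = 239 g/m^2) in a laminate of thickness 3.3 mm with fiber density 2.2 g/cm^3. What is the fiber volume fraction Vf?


Vf = n * FAW / (rho_f * h * 1000) = 16 * 239 / (2.2 * 3.3 * 1000) = 0.5267

0.5267


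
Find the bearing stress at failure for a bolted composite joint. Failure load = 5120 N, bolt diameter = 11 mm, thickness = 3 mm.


sigma_br = F/(d*h) = 5120/(11*3) = 155.2 MPa

155.2 MPa


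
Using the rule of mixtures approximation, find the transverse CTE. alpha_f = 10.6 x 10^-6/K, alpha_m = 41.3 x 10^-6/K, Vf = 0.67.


alpha_2 = alpha_f*Vf + alpha_m*(1-Vf) = 10.6*0.67 + 41.3*0.33 = 20.7 x 10^-6/K

20.7 x 10^-6/K


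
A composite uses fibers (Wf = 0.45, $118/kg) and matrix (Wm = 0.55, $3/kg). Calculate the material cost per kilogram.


Cost = cost_f*Wf + cost_m*Wm = 118*0.45 + 3*0.55 = $54.75/kg

$54.75/kg


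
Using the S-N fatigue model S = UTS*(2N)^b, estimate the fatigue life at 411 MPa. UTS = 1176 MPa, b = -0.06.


N = 0.5 * (S/UTS)^(1/b) = 0.5 * (411/1176)^(1/-0.06) = 2.0342e+07 cycles

2.0342e+07 cycles


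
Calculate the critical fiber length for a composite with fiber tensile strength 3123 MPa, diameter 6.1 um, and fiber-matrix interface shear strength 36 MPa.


Lc = sigma_f * d / (2 * tau_i) = 3123 * 6.1 / (2 * 36) = 264.6 um

264.6 um


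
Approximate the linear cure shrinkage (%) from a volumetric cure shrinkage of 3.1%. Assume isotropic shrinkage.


Linear shrinkage ≈ vol_shrink/3 = 3.1/3 = 1.033%

1.033%


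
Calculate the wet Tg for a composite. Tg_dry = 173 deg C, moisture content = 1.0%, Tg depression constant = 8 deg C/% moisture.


Tg_wet = Tg_dry - k*moisture = 173 - 8*1.0 = 165.0 deg C

165.0 deg C


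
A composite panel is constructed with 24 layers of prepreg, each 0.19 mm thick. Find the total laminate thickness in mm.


h = n * t_ply = 24 * 0.19 = 4.56 mm

4.56 mm


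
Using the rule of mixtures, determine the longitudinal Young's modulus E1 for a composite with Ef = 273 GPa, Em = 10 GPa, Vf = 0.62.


E1 = Ef*Vf + Em*(1-Vf) = 273*0.62 + 10*0.38 = 173.06 GPa

173.06 GPa


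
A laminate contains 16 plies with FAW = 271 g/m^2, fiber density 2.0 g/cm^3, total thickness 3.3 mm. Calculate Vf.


Vf = n * FAW / (rho_f * h * 1000) = 16 * 271 / (2.0 * 3.3 * 1000) = 0.657

0.657


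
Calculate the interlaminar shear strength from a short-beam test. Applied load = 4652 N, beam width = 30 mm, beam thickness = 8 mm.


ILSS = 3F/(4bh) = 3*4652/(4*30*8) = 14.54 MPa

14.54 MPa


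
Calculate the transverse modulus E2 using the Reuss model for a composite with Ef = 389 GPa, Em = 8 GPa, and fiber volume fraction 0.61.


1/E2 = Vf/Ef + (1-Vf)/Em = 0.61/389 + 0.39/8
E2 = 19.87 GPa

19.87 GPa


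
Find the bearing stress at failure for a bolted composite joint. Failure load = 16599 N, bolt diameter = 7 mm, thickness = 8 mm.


sigma_br = F/(d*h) = 16599/(7*8) = 296.4 MPa

296.4 MPa


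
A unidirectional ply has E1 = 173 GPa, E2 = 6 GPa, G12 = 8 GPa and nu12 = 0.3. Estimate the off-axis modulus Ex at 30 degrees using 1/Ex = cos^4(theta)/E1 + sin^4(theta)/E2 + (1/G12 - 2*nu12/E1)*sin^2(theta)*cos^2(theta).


cos^4(30) = 0.5625, sin^4(30) = 0.0625, sin^2(30)*cos^2(30) = 0.1875
1/G12 - 2*nu12/E1 = 1/8 - 2*0.3/173 = 0.121532 GPa^-1
1/Ex = 0.5625/173 + 0.0625/6 + 0.121532*0.1875 = 0.0364553 GPa^-1
Ex = 27.43 GPa

27.43 GPa


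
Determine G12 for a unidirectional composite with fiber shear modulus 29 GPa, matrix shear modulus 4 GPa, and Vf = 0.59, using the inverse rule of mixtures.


1/G12 = Vf/Gf + (1-Vf)/Gm = 0.59/29 + 0.41/4
G12 = 8.14 GPa

8.14 GPa


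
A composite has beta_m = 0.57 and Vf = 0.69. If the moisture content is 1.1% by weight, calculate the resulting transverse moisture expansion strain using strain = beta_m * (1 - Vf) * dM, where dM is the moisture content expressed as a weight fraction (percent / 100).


dM = 1.1/100 = 0.011
strain = beta_m * (1-Vf) * dM = 0.57 * 0.31 * 0.011 = 0.0019437

0.0019437


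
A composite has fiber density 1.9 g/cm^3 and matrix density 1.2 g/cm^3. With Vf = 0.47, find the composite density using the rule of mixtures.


rho_c = rho_f*Vf + rho_m*(1-Vf) = 1.9*0.47 + 1.2*0.53 = 1.529 g/cm^3

1.529 g/cm^3


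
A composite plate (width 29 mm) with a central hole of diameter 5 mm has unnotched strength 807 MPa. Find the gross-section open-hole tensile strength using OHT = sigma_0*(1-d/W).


OHT = sigma_0*(1-d/W) = 807*(1-5/29) = 667.9 MPa

667.9 MPa


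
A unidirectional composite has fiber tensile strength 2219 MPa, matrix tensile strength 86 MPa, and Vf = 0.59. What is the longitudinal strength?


sigma_1 = sigma_f*Vf + sigma_m*(1-Vf) = 2219*0.59 + 86*0.41 = 1344.5 MPa

1344.5 MPa


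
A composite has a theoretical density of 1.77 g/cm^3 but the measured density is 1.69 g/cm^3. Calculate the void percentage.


Void% = (rho_theo - rho_actual)/rho_theo * 100 = (1.77 - 1.69)/1.77 * 100 = 4.52%

4.52%


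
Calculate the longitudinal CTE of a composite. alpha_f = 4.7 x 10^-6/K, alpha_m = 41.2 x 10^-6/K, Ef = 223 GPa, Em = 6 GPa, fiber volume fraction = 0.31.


E1 = Ef*Vf + Em*(1-Vf) = 73.27
alpha_1 = (alpha_f*Ef*Vf + alpha_m*Em*(1-Vf))/E1 = 6.76 x 10^-6/K

6.76 x 10^-6/K


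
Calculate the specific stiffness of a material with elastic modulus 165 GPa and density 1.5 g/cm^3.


Specific stiffness = E/rho = 165/1.5 = 110.0 GPa/(g/cm^3)

110.0 GPa/(g/cm^3)


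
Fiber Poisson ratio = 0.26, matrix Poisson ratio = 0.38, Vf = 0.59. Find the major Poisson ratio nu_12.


nu_12 = nu_f*Vf + nu_m*(1-Vf) = 0.26*0.59 + 0.38*0.41 = 0.3092

0.3092


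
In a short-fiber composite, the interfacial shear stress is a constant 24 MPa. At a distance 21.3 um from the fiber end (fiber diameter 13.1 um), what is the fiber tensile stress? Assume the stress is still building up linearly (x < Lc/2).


Force balance: sigma_f * (pi*d^2/4) = tau * (pi*d) * x  ->  sigma_f = 4 * tau * x / d
sigma_f = 4 * 24 * 21.3 / 13.1 = 156.1 MPa

156.1 MPa


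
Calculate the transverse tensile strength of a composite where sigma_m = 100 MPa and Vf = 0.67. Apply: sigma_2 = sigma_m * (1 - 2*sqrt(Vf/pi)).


factor = 1 - 2*sqrt(0.67/pi) = 0.0764
sigma_2 = 100 * 0.0764 = 7.64 MPa

7.64 MPa


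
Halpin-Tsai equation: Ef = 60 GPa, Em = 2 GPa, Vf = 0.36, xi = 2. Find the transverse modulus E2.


eta = (Ef/Em - 1)/(Ef/Em + xi) = (30.0 - 1)/(30.0 + 2) = 0.9063
E2 = Em*(1+xi*eta*Vf)/(1-eta*Vf) = 4.91 GPa

4.91 GPa


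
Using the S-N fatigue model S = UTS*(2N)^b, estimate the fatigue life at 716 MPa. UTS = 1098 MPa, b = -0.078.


N = 0.5 * (S/UTS)^(1/b) = 0.5 * (716/1098)^(1/-0.078) = 120.1164 cycles

120.1164 cycles


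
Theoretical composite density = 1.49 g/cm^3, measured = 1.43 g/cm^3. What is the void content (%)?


Void% = (rho_theo - rho_actual)/rho_theo * 100 = (1.49 - 1.43)/1.49 * 100 = 4.03%

4.03%


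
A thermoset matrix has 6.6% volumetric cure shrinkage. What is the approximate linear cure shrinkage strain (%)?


Linear shrinkage ≈ vol_shrink/3 = 6.6/3 = 2.2%

2.2%


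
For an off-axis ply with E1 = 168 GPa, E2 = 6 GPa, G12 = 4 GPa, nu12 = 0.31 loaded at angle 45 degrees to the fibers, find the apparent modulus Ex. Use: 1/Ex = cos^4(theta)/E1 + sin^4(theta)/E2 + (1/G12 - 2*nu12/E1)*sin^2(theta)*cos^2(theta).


cos^4(45) = 0.25, sin^4(45) = 0.25, sin^2(45)*cos^2(45) = 0.25
1/G12 - 2*nu12/E1 = 1/4 - 2*0.31/168 = 0.24631 GPa^-1
1/Ex = 0.25/168 + 0.25/6 + 0.24631*0.25 = 0.1047321 GPa^-1
Ex = 9.55 GPa

9.55 GPa


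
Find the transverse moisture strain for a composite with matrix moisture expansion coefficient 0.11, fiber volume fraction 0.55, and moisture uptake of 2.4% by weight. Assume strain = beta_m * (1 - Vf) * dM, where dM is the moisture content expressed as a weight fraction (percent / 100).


dM = 2.4/100 = 0.024
strain = beta_m * (1-Vf) * dM = 0.11 * 0.45 * 0.024 = 0.001188

0.001188


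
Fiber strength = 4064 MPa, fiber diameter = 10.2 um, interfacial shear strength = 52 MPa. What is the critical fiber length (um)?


Lc = sigma_f * d / (2 * tau_i) = 4064 * 10.2 / (2 * 52) = 398.6 um

398.6 um


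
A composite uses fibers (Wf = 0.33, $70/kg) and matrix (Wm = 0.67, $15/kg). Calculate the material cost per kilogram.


Cost = cost_f*Wf + cost_m*Wm = 70*0.33 + 15*0.67 = $33.15/kg

$33.15/kg


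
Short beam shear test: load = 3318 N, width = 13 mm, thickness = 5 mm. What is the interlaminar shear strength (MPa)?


ILSS = 3F/(4bh) = 3*3318/(4*13*5) = 38.28 MPa

38.28 MPa


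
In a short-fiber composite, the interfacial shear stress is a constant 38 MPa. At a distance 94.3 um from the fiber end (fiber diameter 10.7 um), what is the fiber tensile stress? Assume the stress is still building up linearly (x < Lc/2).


Force balance: sigma_f * (pi*d^2/4) = tau * (pi*d) * x  ->  sigma_f = 4 * tau * x / d
sigma_f = 4 * 38 * 94.3 / 10.7 = 1339.6 MPa

1339.6 MPa


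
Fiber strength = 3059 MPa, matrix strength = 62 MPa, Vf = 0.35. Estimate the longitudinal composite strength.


sigma_1 = sigma_f*Vf + sigma_m*(1-Vf) = 3059*0.35 + 62*0.65 = 1111.0 MPa

1111.0 MPa


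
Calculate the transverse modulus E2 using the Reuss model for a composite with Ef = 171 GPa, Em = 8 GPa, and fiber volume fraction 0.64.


1/E2 = Vf/Ef + (1-Vf)/Em = 0.64/171 + 0.36/8
E2 = 20.52 GPa

20.52 GPa


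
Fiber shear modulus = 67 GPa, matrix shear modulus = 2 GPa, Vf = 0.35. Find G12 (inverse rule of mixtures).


1/G12 = Vf/Gf + (1-Vf)/Gm = 0.35/67 + 0.65/2
G12 = 3.03 GPa

3.03 GPa


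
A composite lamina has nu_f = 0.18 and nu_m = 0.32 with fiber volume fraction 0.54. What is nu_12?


nu_12 = nu_f*Vf + nu_m*(1-Vf) = 0.18*0.54 + 0.32*0.46 = 0.2444

0.2444


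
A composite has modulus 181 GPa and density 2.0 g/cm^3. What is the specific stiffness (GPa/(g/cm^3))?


Specific stiffness = E/rho = 181/2.0 = 90.5 GPa/(g/cm^3)

90.5 GPa/(g/cm^3)


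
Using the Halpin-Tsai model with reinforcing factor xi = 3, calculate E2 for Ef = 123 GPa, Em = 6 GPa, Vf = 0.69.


eta = (Ef/Em - 1)/(Ef/Em + xi) = (20.5 - 1)/(20.5 + 3) = 0.8298
E2 = Em*(1+xi*eta*Vf)/(1-eta*Vf) = 38.15 GPa

38.15 GPa
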